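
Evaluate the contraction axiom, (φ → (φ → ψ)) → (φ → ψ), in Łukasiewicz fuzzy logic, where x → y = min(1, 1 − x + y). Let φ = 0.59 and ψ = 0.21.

φ → ψ = min(1, 1 − 0.59 + 0.21) = min(1, 0.62) = 0.62
φ → (φ → ψ) = min(1, 1 − 0.59 + 0.62) = min(1, 1.03) = 1.00
(φ → (φ → ψ)) → (φ → ψ) = min(1, 1 − 1.00 + 0.62) = min(1, 0.62) = 0.62
(The value 0.62 < 1 shows this instance is not satisfied; fails in Ł∞ (the t-norm is not idempotent).)

0.62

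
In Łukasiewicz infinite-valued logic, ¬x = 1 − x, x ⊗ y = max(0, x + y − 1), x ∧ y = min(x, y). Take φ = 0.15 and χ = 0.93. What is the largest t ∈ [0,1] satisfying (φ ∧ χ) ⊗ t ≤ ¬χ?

φ ∧ χ = min(0.15, 0.93) = 0.15
So the left factor is φ ∧ χ = 0.15.
¬χ = 1 − 0.93 = 0.07
So the right-hand bound is ¬χ = 0.07.
The residuum of the Łukasiewicz t-norm gives the supremum: min(1, 1 − 0.15 + 0.07).
1 − 0.15 + 0.07 = 0.92, so t = min(1, 0.92) = 0.92.
Check: 0.15 ⊗ 0.92 = max(0, 0.07) = 0.07 ≤ 0.07.

0.92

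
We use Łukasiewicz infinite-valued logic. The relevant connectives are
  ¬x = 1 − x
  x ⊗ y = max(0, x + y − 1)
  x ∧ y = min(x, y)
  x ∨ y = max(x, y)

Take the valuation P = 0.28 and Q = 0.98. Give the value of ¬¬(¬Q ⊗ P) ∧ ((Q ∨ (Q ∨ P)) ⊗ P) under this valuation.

0.00

¬Q = 1 − 0.98 = 0.02
¬Q ⊗ P = max(0, 0.02 + 0.28 − 1) = max(0, -0.70) = 0.00
¬(¬Q ⊗ P) = 1 − 0.00 = 1.00
¬¬(¬Q ⊗ P) = 1 − 1.00 = 0.00
Q ∨ P = max(0.98, 0.28) = 0.98
Q ∨ (Q ∨ P) = max(0.98, 0.98) = 0.98
(Q ∨ (Q ∨ P)) ⊗ P = max(0, 0.98 + 0.28 − 1) = max(0, 0.26) = 0.26
¬¬(¬Q ⊗ P) ∧ ((Q ∨ (Q ∨ P)) ⊗ P) = min(0.00, 0.26) = 0.00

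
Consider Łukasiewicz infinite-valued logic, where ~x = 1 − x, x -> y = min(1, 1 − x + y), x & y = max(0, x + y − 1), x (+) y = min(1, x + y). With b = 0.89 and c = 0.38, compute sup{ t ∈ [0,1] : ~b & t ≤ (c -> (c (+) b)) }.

1.00

~b = 1 − 0.89 = 0.11
So the left factor is ~b = 0.11.
c (+) b = min(1, 0.38 + 0.89) = min(1, 1.27) = 1.00
c -> (c (+) b) = min(1, 1 − 0.38 + 1.00) = min(1, 1.62) = 1.00
So the right-hand bound is c -> (c (+) b) = 1.00.
The residuum of the Łukasiewicz t-norm gives the supremum: min(1, 1 − 0.11 + 1.00).
1 − 0.11 + 1.00 = 1.89, so t = min(1, 1.89) = 1.00.
Check: 0.11 & 1.00 = max(0, 0.11) = 0.11 ≤ 1.00.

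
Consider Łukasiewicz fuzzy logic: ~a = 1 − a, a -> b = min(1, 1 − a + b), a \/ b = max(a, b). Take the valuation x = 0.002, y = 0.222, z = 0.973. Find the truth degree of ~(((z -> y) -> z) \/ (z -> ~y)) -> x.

1.000

z -> y = min(1, 1 − 0.973 + 0.222) = min(1, 0.249) = 0.249
(z -> y) -> z = min(1, 1 − 0.249 + 0.973) = min(1, 1.724) = 1.000
~y = 1 − 0.222 = 0.778
z -> ~y = min(1, 1 − 0.973 + 0.778) = min(1, 0.805) = 0.805
((z -> y) -> z) \/ (z -> ~y) = max(1.000, 0.805) = 1.000
~(((z -> y) -> z) \/ (z -> ~y)) = 1 − 1.000 = 0.000
~(((z -> y) -> z) \/ (z -> ~y)) -> x = min(1, 1 − 0.000 + 0.002) = min(1, 1.002) = 1.000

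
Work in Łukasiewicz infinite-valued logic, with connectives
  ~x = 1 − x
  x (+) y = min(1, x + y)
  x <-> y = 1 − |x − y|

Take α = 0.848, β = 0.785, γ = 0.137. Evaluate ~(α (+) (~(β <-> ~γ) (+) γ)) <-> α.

0.152

~γ = 1 − 0.137 = 0.863
β <-> ~γ = 1 − |0.785 − 0.863| = 1 − 0.078 = 0.922
~(β <-> ~γ) = 1 − 0.922 = 0.078
~(β <-> ~γ) (+) γ = min(1, 0.078 + 0.137) = min(1, 0.215) = 0.215
α (+) (~(β <-> ~γ) (+) γ) = min(1, 0.848 + 0.215) = min(1, 1.063) = 1.000
~(α (+) (~(β <-> ~γ) (+) γ)) = 1 − 1.000 = 0.000
~(α (+) (~(β <-> ~γ) (+) γ)) <-> α = 1 − |0.000 − 0.848| = 1 − 0.848 = 0.152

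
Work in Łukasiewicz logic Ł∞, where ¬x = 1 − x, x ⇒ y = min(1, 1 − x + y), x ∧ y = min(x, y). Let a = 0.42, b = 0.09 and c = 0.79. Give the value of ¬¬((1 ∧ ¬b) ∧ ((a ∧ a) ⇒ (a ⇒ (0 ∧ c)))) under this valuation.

0.91

¬b = 1 − 0.09 = 0.91
1 ∧ ¬b = min(1.00, 0.91) = 0.91
a ∧ a = min(0.42, 0.42) = 0.42
0 ∧ c = min(0.00, 0.79) = 0.00
a ⇒ (0 ∧ c) = min(1, 1 − 0.42 + 0.00) = min(1, 0.58) = 0.58
(a ∧ a) ⇒ (a ⇒ (0 ∧ c)) = min(1, 1 − 0.42 + 0.58) = min(1, 1.16) = 1.00
(1 ∧ ¬b) ∧ ((a ∧ a) ⇒ (a ⇒ (0 ∧ c))) = min(0.91, 1.00) = 0.91
¬((1 ∧ ¬b) ∧ ((a ∧ a) ⇒ (a ⇒ (0 ∧ c)))) = 1 − 0.91 = 0.09
¬¬((1 ∧ ¬b) ∧ ((a ∧ a) ⇒ (a ⇒ (0 ∧ c)))) = 1 − 0.09 = 0.91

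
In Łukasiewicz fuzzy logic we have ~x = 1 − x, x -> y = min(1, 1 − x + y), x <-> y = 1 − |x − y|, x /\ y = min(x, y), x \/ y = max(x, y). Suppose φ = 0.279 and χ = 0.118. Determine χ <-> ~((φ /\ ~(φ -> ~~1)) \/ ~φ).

~1 = 1 − 1.000 = 0.000
~~1 = 1 − 0.000 = 1.000
φ -> ~~1 = min(1, 1 − 0.279 + 1.000) = min(1, 1.721) = 1.000
~(φ -> ~~1) = 1 − 1.000 = 0.000
φ /\ ~(φ -> ~~1) = min(0.279, 0.000) = 0.000
~φ = 1 − 0.279 = 0.721
(φ /\ ~(φ -> ~~1)) \/ ~φ = max(0.000, 0.721) = 0.721
~((φ /\ ~(φ -> ~~1)) \/ ~φ) = 1 − 0.721 = 0.279
χ <-> ~((φ /\ ~(φ -> ~~1)) \/ ~φ) = 1 − |0.118 − 0.279| = 1 − 0.161 = 0.839

0.839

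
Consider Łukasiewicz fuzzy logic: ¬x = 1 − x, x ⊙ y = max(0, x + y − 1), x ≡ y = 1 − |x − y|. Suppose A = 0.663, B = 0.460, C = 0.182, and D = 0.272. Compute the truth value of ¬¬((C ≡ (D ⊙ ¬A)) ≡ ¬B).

0.722

¬A = 1 − 0.663 = 0.337
D ⊙ ¬A = max(0, 0.272 + 0.337 − 1) = max(0, -0.391) = 0.000
C ≡ (D ⊙ ¬A) = 1 − |0.182 − 0.000| = 1 − 0.182 = 0.818
¬B = 1 − 0.460 = 0.540
(C ≡ (D ⊙ ¬A)) ≡ ¬B = 1 − |0.818 − 0.540| = 1 − 0.278 = 0.722
¬((C ≡ (D ⊙ ¬A)) ≡ ¬B) = 1 − 0.722 = 0.278
¬¬((C ≡ (D ⊙ ¬A)) ≡ ¬B) = 1 − 0.278 = 0.722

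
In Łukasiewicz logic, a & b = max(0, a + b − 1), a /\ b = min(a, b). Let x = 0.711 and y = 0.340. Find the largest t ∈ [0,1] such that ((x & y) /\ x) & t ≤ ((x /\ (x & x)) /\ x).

1.000

x & y = max(0, 0.711 + 0.340 − 1) = max(0, 0.051) = 0.051
(x & y) /\ x = min(0.051, 0.711) = 0.051
So the left factor is (x & y) /\ x = 0.051.
x & x = max(0, 0.711 + 0.711 − 1) = max(0, 0.422) = 0.422
x /\ (x & x) = min(0.711, 0.422) = 0.422
(x /\ (x & x)) /\ x = min(0.422, 0.711) = 0.422
So the right-hand bound is (x /\ (x & x)) /\ x = 0.422.
The residuum of the Łukasiewicz t-norm gives the supremum: min(1, 1 − 0.051 + 0.422).
1 − 0.051 + 0.422 = 1.371, so t = min(1, 1.371) = 1.000.
Check: 0.051 & 1.000 = max(0, 0.051) = 0.051 ≤ 0.422.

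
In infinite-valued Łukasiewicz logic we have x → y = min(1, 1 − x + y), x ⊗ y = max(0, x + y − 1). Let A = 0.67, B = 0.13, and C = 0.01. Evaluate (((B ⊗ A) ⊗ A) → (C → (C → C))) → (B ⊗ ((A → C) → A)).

B ⊗ A = max(0, 0.13 + 0.67 − 1) = max(0, -0.20) = 0.00
(B ⊗ A) ⊗ A = max(0, 0.00 + 0.67 − 1) = max(0, -0.33) = 0.00
C → C = min(1, 1 − 0.01 + 0.01) = min(1, 1.00) = 1.00
C → (C → C) = min(1, 1 − 0.01 + 1.00) = min(1, 1.99) = 1.00
((B ⊗ A) ⊗ A) → (C → (C → C)) = min(1, 1 − 0.00 + 1.00) = min(1, 2.00) = 1.00
A → C = min(1, 1 − 0.67 + 0.01) = min(1, 0.34) = 0.34
(A → C) → A = min(1, 1 − 0.34 + 0.67) = min(1, 1.33) = 1.00
B ⊗ ((A → C) → A) = max(0, 0.13 + 1.00 − 1) = max(0, 0.13) = 0.13
(((B ⊗ A) ⊗ A) → (C → (C → C))) → (B ⊗ ((A → C) → A)) = min(1, 1 − 1.00 + 0.13) = min(1, 0.13) = 0.13

0.13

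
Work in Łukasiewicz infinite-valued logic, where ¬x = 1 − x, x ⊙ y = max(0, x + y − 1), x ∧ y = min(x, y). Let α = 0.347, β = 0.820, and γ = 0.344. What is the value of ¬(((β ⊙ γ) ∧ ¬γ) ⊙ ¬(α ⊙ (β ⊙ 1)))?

β ⊙ γ = max(0, 0.820 + 0.344 − 1) = max(0, 0.164) = 0.164
¬γ = 1 − 0.344 = 0.656
(β ⊙ γ) ∧ ¬γ = min(0.164, 0.656) = 0.164
β ⊙ 1 = max(0, 0.820 + 1.000 − 1) = max(0, 0.820) = 0.820
α ⊙ (β ⊙ 1) = max(0, 0.347 + 0.820 − 1) = max(0, 0.167) = 0.167
¬(α ⊙ (β ⊙ 1)) = 1 − 0.167 = 0.833
((β ⊙ γ) ∧ ¬γ) ⊙ ¬(α ⊙ (β ⊙ 1)) = max(0, 0.164 + 0.833 − 1) = max(0, -0.003) = 0.000
¬(((β ⊙ γ) ∧ ¬γ) ⊙ ¬(α ⊙ (β ⊙ 1))) = 1 − 0.000 = 1.000

1.000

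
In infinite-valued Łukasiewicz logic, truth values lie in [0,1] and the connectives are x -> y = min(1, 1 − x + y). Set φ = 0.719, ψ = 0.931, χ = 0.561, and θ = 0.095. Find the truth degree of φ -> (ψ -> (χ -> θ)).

0.884

χ -> θ = min(1, 1 − 0.561 + 0.095) = min(1, 0.534) = 0.534
ψ -> (χ -> θ) = min(1, 1 − 0.931 + 0.534) = min(1, 0.603) = 0.603
φ -> (ψ -> (χ -> θ)) = min(1, 1 − 0.719 + 0.603) = min(1, 0.884) = 0.884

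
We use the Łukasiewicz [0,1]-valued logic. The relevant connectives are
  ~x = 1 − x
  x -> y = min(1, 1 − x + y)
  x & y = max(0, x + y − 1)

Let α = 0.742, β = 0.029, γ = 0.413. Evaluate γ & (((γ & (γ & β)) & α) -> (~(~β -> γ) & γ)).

0.413

γ & β = max(0, 0.413 + 0.029 − 1) = max(0, -0.558) = 0.000
γ & (γ & β) = max(0, 0.413 + 0.000 − 1) = max(0, -0.587) = 0.000
(γ & (γ & β)) & α = max(0, 0.000 + 0.742 − 1) = max(0, -0.258) = 0.000
~β = 1 − 0.029 = 0.971
~β -> γ = min(1, 1 − 0.971 + 0.413) = min(1, 0.442) = 0.442
~(~β -> γ) = 1 − 0.442 = 0.558
~(~β -> γ) & γ = max(0, 0.558 + 0.413 − 1) = max(0, -0.029) = 0.000
((γ & (γ & β)) & α) -> (~(~β -> γ) & γ) = min(1, 1 − 0.000 + 0.000) = min(1, 1.000) = 1.000
γ & (((γ & (γ & β)) & α) -> (~(~β -> γ) & γ)) = max(0, 0.413 + 1.000 − 1) = max(0, 0.413) = 0.413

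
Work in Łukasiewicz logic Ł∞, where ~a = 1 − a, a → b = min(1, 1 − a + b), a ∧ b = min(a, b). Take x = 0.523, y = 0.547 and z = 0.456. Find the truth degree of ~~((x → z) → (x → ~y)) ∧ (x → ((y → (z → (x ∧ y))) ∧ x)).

0.997

x → z = min(1, 1 − 0.523 + 0.456) = min(1, 0.933) = 0.933
~y = 1 − 0.547 = 0.453
x → ~y = min(1, 1 − 0.523 + 0.453) = min(1, 0.930) = 0.930
(x → z) → (x → ~y) = min(1, 1 − 0.933 + 0.930) = min(1, 0.997) = 0.997
~((x → z) → (x → ~y)) = 1 − 0.997 = 0.003
~~((x → z) → (x → ~y)) = 1 − 0.003 = 0.997
x ∧ y = min(0.523, 0.547) = 0.523
z → (x ∧ y) = min(1, 1 − 0.456 + 0.523) = min(1, 1.067) = 1.000
y → (z → (x ∧ y)) = min(1, 1 − 0.547 + 1.000) = min(1, 1.453) = 1.000
(y → (z → (x ∧ y))) ∧ x = min(1.000, 0.523) = 0.523
x → ((y → (z → (x ∧ y))) ∧ x) = min(1, 1 − 0.523 + 0.523) = min(1, 1.000) = 1.000
~~((x → z) → (x → ~y)) ∧ (x → ((y → (z → (x ∧ y))) ∧ x)) = min(0.997, 1.000) = 0.997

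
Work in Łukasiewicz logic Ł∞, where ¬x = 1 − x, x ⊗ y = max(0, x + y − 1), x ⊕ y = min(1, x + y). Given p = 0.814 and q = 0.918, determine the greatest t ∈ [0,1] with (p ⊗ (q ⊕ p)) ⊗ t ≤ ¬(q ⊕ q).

q ⊕ p = min(1, 0.918 + 0.814) = min(1, 1.732) = 1.000
p ⊗ (q ⊕ p) = max(0, 0.814 + 1.000 − 1) = max(0, 0.814) = 0.814
So the left factor is p ⊗ (q ⊕ p) = 0.814.
q ⊕ q = min(1, 0.918 + 0.918) = min(1, 1.836) = 1.000
¬(q ⊕ q) = 1 − 1.000 = 0.000
So the right-hand bound is ¬(q ⊕ q) = 0.000.
The residuum of the Łukasiewicz t-norm gives the supremum: min(1, 1 − 0.814 + 0.000).
1 − 0.814 + 0.000 = 0.186, so t = min(1, 0.186) = 0.186.
Check: 0.814 ⊗ 0.186 = max(0, 0.000) = 0.000 ≤ 0.000.

0.186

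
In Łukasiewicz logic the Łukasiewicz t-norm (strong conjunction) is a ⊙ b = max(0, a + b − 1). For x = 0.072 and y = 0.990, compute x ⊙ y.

0.062

x ⊙ y = max(0, 0.072 + 0.990 − 1) = max(0, 0.062) = 0.062
For comparison, the Gödel (minimum) t-norm min(a, b) would give 0.072.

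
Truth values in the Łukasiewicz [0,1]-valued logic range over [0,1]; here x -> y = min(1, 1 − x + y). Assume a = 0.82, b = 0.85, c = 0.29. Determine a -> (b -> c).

b -> c = min(1, 1 − 0.85 + 0.29) = min(1, 0.44) = 0.44
a -> (b -> c) = min(1, 1 − 0.82 + 0.44) = min(1, 0.62) = 0.62

0.62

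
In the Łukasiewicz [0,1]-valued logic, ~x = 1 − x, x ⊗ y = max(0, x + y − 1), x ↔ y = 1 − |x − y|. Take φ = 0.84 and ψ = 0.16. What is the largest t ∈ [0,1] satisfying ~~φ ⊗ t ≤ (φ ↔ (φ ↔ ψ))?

~φ = 1 − 0.84 = 0.16
~~φ = 1 − 0.16 = 0.84
So the left factor is ~~φ = 0.84.
φ ↔ ψ = 1 − |0.84 − 0.16| = 1 − 0.68 = 0.32
φ ↔ (φ ↔ ψ) = 1 − |0.84 − 0.32| = 1 − 0.52 = 0.48
So the right-hand bound is φ ↔ (φ ↔ ψ) = 0.48.
The residuum of the Łukasiewicz t-norm gives the supremum: min(1, 1 − 0.84 + 0.48).
1 − 0.84 + 0.48 = 0.64, so t = min(1, 0.64) = 0.64.
Check: 0.84 ⊗ 0.64 = max(0, 0.48) = 0.48 ≤ 0.48.

0.64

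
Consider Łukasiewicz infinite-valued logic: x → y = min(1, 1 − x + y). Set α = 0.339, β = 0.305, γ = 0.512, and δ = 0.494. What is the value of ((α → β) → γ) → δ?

α → β = min(1, 1 − 0.339 + 0.305) = min(1, 0.966) = 0.966
(α → β) → γ = min(1, 1 − 0.966 + 0.512) = min(1, 0.546) = 0.546
((α → β) → γ) → δ = min(1, 1 − 0.546 + 0.494) = min(1, 0.948) = 0.948

0.948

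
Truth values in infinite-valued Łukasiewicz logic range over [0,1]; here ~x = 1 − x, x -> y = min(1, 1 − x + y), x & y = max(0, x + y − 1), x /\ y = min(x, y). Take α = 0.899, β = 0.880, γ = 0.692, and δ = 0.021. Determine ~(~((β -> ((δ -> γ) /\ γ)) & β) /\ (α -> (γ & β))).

0.692

δ -> γ = min(1, 1 − 0.021 + 0.692) = min(1, 1.671) = 1.000
(δ -> γ) /\ γ = min(1.000, 0.692) = 0.692
β -> ((δ -> γ) /\ γ) = min(1, 1 − 0.880 + 0.692) = min(1, 0.812) = 0.812
(β -> ((δ -> γ) /\ γ)) & β = max(0, 0.812 + 0.880 − 1) = max(0, 0.692) = 0.692
~((β -> ((δ -> γ) /\ γ)) & β) = 1 − 0.692 = 0.308
γ & β = max(0, 0.692 + 0.880 − 1) = max(0, 0.572) = 0.572
α -> (γ & β) = min(1, 1 − 0.899 + 0.572) = min(1, 0.673) = 0.673
~((β -> ((δ -> γ) /\ γ)) & β) /\ (α -> (γ & β)) = min(0.308, 0.673) = 0.308
~(~((β -> ((δ -> γ) /\ γ)) & β) /\ (α -> (γ & β))) = 1 − 0.308 = 0.692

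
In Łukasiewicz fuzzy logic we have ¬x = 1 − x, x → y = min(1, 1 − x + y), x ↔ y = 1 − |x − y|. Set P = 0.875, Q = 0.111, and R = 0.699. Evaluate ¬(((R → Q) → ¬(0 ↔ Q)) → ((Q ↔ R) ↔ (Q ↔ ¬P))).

R → Q = min(1, 1 − 0.699 + 0.111) = min(1, 0.412) = 0.412
0 ↔ Q = 1 − |0.000 − 0.111| = 1 − 0.111 = 0.889
¬(0 ↔ Q) = 1 − 0.889 = 0.111
(R → Q) → ¬(0 ↔ Q) = min(1, 1 − 0.412 + 0.111) = min(1, 0.699) = 0.699
Q ↔ R = 1 − |0.111 − 0.699| = 1 − 0.588 = 0.412
¬P = 1 − 0.875 = 0.125
Q ↔ ¬P = 1 − |0.111 − 0.125| = 1 − 0.014 = 0.986
(Q ↔ R) ↔ (Q ↔ ¬P) = 1 − |0.412 − 0.986| = 1 − 0.574 = 0.426
((R → Q) → ¬(0 ↔ Q)) → ((Q ↔ R) ↔ (Q ↔ ¬P)) = min(1, 1 − 0.699 + 0.426) = min(1, 0.727) = 0.727
¬(((R → Q) → ¬(0 ↔ Q)) → ((Q ↔ R) ↔ (Q ↔ ¬P))) = 1 − 0.727 = 0.273

0.273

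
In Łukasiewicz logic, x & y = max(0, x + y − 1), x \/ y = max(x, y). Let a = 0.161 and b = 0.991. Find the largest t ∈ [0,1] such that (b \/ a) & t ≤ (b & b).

0.991

b \/ a = max(0.991, 0.161) = 0.991
So the left factor is b \/ a = 0.991.
b & b = max(0, 0.991 + 0.991 − 1) = max(0, 0.982) = 0.982
So the right-hand bound is b & b = 0.982.
The residuum of the Łukasiewicz t-norm gives the supremum: min(1, 1 − 0.991 + 0.982).
1 − 0.991 + 0.982 = 0.991, so t = min(1, 0.991) = 0.991.
Check: 0.991 & 0.991 = max(0, 0.982) = 0.982 ≤ 0.982.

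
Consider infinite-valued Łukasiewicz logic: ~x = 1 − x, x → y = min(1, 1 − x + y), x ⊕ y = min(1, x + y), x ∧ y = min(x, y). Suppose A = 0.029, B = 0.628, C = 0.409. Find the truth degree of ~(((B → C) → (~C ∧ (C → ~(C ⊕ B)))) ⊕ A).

B → C = min(1, 1 − 0.628 + 0.409) = min(1, 0.781) = 0.781
~C = 1 − 0.409 = 0.591
C ⊕ B = min(1, 0.409 + 0.628) = min(1, 1.037) = 1.000
~(C ⊕ B) = 1 − 1.000 = 0.000
C → ~(C ⊕ B) = min(1, 1 − 0.409 + 0.000) = min(1, 0.591) = 0.591
~C ∧ (C → ~(C ⊕ B)) = min(0.591, 0.591) = 0.591
(B → C) → (~C ∧ (C → ~(C ⊕ B))) = min(1, 1 − 0.781 + 0.591) = min(1, 0.810) = 0.810
((B → C) → (~C ∧ (C → ~(C ⊕ B)))) ⊕ A = min(1, 0.810 + 0.029) = min(1, 0.839) = 0.839
~(((B → C) → (~C ∧ (C → ~(C ⊕ B)))) ⊕ A) = 1 − 0.839 = 0.161

0.161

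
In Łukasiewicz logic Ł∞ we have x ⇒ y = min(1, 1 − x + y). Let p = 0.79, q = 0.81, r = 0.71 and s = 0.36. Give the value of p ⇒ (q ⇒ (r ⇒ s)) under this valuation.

r ⇒ s = min(1, 1 − 0.71 + 0.36) = min(1, 0.65) = 0.65
q ⇒ (r ⇒ s) = min(1, 1 − 0.81 + 0.65) = min(1, 0.84) = 0.84
p ⇒ (q ⇒ (r ⇒ s)) = min(1, 1 − 0.79 + 0.84) = min(1, 1.05) = 1.00

1.00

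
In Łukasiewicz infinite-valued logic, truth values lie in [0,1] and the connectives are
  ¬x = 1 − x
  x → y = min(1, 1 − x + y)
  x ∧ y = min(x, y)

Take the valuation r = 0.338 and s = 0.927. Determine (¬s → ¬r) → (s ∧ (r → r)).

0.927

¬s = 1 − 0.927 = 0.073
¬r = 1 − 0.338 = 0.662
¬s → ¬r = min(1, 1 − 0.073 + 0.662) = min(1, 1.589) = 1.000
r → r = min(1, 1 − 0.338 + 0.338) = min(1, 1.000) = 1.000
s ∧ (r → r) = min(0.927, 1.000) = 0.927
(¬s → ¬r) → (s ∧ (r → r)) = min(1, 1 − 1.000 + 0.927) = min(1, 0.927) = 0.927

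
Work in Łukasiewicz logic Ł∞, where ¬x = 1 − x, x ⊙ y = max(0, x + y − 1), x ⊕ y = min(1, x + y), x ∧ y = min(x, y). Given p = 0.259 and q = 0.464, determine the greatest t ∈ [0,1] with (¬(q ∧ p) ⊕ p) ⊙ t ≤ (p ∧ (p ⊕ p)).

0.259

q ∧ p = min(0.464, 0.259) = 0.259
¬(q ∧ p) = 1 − 0.259 = 0.741
¬(q ∧ p) ⊕ p = min(1, 0.741 + 0.259) = min(1, 1.000) = 1.000
So the left factor is ¬(q ∧ p) ⊕ p = 1.000.
p ⊕ p = min(1, 0.259 + 0.259) = min(1, 0.518) = 0.518
p ∧ (p ⊕ p) = min(0.259, 0.518) = 0.259
So the right-hand bound is p ∧ (p ⊕ p) = 0.259.
The residuum of the Łukasiewicz t-norm gives the supremum: min(1, 1 − 1.000 + 0.259).
1 − 1.000 + 0.259 = 0.259, so t = min(1, 0.259) = 0.259.
Check: 1.000 ⊙ 0.259 = max(0, 0.259) = 0.259 ≤ 0.259.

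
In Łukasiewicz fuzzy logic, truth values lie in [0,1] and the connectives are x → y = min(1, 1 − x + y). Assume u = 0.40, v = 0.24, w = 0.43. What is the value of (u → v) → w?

u → v = min(1, 1 − 0.40 + 0.24) = min(1, 0.84) = 0.84
(u → v) → w = min(1, 1 − 0.84 + 0.43) = min(1, 0.59) = 0.59

0.59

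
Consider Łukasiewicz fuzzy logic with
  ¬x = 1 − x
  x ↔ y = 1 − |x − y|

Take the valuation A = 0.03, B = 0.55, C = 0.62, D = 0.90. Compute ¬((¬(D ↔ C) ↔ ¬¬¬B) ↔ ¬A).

0.14

D ↔ C = 1 − |0.90 − 0.62| = 1 − 0.28 = 0.72
¬(D ↔ C) = 1 − 0.72 = 0.28
¬B = 1 − 0.55 = 0.45
¬¬B = 1 − 0.45 = 0.55
¬¬¬B = 1 − 0.55 = 0.45
¬(D ↔ C) ↔ ¬¬¬B = 1 − |0.28 − 0.45| = 1 − 0.17 = 0.83
¬A = 1 − 0.03 = 0.97
(¬(D ↔ C) ↔ ¬¬¬B) ↔ ¬A = 1 − |0.83 − 0.97| = 1 − 0.14 = 0.86
¬((¬(D ↔ C) ↔ ¬¬¬B) ↔ ¬A) = 1 − 0.86 = 0.14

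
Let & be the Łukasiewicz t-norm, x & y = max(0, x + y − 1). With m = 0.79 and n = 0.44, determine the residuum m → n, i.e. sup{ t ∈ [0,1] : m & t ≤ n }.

0.65

The residuum of the Łukasiewicz t-norm gives the supremum: min(1, 1 − 0.79 + 0.44).
1 − 0.79 + 0.44 = 0.65, so t = min(1, 0.65) = 0.65.
Check: 0.79 & 0.65 = max(0, 0.44) = 0.44 ≤ 0.44.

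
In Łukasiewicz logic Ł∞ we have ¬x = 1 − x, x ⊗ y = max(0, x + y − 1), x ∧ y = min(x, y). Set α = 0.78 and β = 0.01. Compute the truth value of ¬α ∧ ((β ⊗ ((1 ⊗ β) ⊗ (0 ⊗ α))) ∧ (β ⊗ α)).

¬α = 1 − 0.78 = 0.22
1 ⊗ β = max(0, 1.00 + 0.01 − 1) = max(0, 0.01) = 0.01
0 ⊗ α = max(0, 0.00 + 0.78 − 1) = max(0, -0.22) = 0.00
(1 ⊗ β) ⊗ (0 ⊗ α) = max(0, 0.01 + 0.00 − 1) = max(0, -0.99) = 0.00
β ⊗ ((1 ⊗ β) ⊗ (0 ⊗ α)) = max(0, 0.01 + 0.00 − 1) = max(0, -0.99) = 0.00
β ⊗ α = max(0, 0.01 + 0.78 − 1) = max(0, -0.21) = 0.00
(β ⊗ ((1 ⊗ β) ⊗ (0 ⊗ α))) ∧ (β ⊗ α) = min(0.00, 0.00) = 0.00
¬α ∧ ((β ⊗ ((1 ⊗ β) ⊗ (0 ⊗ α))) ∧ (β ⊗ α)) = min(0.22, 0.00) = 0.00

0.00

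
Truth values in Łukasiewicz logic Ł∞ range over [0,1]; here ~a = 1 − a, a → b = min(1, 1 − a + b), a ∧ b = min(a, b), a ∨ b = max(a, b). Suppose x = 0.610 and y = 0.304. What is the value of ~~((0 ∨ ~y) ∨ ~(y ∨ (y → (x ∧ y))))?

~y = 1 − 0.304 = 0.696
0 ∨ ~y = max(0.000, 0.696) = 0.696
x ∧ y = min(0.610, 0.304) = 0.304
y → (x ∧ y) = min(1, 1 − 0.304 + 0.304) = min(1, 1.000) = 1.000
y ∨ (y → (x ∧ y)) = max(0.304, 1.000) = 1.000
~(y ∨ (y → (x ∧ y))) = 1 − 1.000 = 0.000
(0 ∨ ~y) ∨ ~(y ∨ (y → (x ∧ y))) = max(0.696, 0.000) = 0.696
~((0 ∨ ~y) ∨ ~(y ∨ (y → (x ∧ y)))) = 1 − 0.696 = 0.304
~~((0 ∨ ~y) ∨ ~(y ∨ (y → (x ∧ y)))) = 1 − 0.304 = 0.696

0.696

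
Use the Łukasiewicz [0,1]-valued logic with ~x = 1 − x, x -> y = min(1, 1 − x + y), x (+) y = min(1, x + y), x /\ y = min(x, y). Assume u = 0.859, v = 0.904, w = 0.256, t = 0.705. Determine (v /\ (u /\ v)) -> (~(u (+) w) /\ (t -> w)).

u /\ v = min(0.859, 0.904) = 0.859
v /\ (u /\ v) = min(0.904, 0.859) = 0.859
u (+) w = min(1, 0.859 + 0.256) = min(1, 1.115) = 1.000
~(u (+) w) = 1 − 1.000 = 0.000
t -> w = min(1, 1 − 0.705 + 0.256) = min(1, 0.551) = 0.551
~(u (+) w) /\ (t -> w) = min(0.000, 0.551) = 0.000
(v /\ (u /\ v)) -> (~(u (+) w) /\ (t -> w)) = min(1, 1 − 0.859 + 0.000) = min(1, 0.141) = 0.141

0.141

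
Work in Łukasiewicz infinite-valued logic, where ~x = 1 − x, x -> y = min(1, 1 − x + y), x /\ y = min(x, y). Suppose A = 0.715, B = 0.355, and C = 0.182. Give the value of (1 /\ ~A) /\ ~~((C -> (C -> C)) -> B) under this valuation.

~A = 1 − 0.715 = 0.285
1 /\ ~A = min(1.000, 0.285) = 0.285
C -> C = min(1, 1 − 0.182 + 0.182) = min(1, 1.000) = 1.000
C -> (C -> C) = min(1, 1 − 0.182 + 1.000) = min(1, 1.818) = 1.000
(C -> (C -> C)) -> B = min(1, 1 − 1.000 + 0.355) = min(1, 0.355) = 0.355
~((C -> (C -> C)) -> B) = 1 − 0.355 = 0.645
~~((C -> (C -> C)) -> B) = 1 − 0.645 = 0.355
(1 /\ ~A) /\ ~~((C -> (C -> C)) -> B) = min(0.285, 0.355) = 0.285

0.285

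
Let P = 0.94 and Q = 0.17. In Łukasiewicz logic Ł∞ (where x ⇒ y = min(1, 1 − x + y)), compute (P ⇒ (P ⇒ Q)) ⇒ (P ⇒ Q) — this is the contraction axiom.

0.94

P ⇒ Q = min(1, 1 − 0.94 + 0.17) = min(1, 0.23) = 0.23
P ⇒ (P ⇒ Q) = min(1, 1 − 0.94 + 0.23) = min(1, 0.29) = 0.29
(P ⇒ (P ⇒ Q)) ⇒ (P ⇒ Q) = min(1, 1 − 0.29 + 0.23) = min(1, 0.94) = 0.94
(The value 0.94 < 1 shows this instance is not satisfied; fails in Ł∞ (the t-norm is not idempotent).)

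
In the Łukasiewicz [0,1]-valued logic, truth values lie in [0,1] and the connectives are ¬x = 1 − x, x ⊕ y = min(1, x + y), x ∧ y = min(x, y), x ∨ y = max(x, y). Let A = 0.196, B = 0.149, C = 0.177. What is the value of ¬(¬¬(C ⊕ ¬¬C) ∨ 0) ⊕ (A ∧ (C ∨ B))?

0.823

¬C = 1 − 0.177 = 0.823
¬¬C = 1 − 0.823 = 0.177
C ⊕ ¬¬C = min(1, 0.177 + 0.177) = min(1, 0.354) = 0.354
¬(C ⊕ ¬¬C) = 1 − 0.354 = 0.646
¬¬(C ⊕ ¬¬C) = 1 − 0.646 = 0.354
¬¬(C ⊕ ¬¬C) ∨ 0 = max(0.354, 0.000) = 0.354
¬(¬¬(C ⊕ ¬¬C) ∨ 0) = 1 − 0.354 = 0.646
C ∨ B = max(0.177, 0.149) = 0.177
A ∧ (C ∨ B) = min(0.196, 0.177) = 0.177
¬(¬¬(C ⊕ ¬¬C) ∨ 0) ⊕ (A ∧ (C ∨ B)) = min(1, 0.646 + 0.177) = min(1, 0.823) = 0.823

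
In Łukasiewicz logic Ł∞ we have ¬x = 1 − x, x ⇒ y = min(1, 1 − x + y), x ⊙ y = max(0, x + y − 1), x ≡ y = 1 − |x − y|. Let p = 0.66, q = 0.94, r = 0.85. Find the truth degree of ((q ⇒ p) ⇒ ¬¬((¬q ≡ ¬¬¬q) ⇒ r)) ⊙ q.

q ⇒ p = min(1, 1 − 0.94 + 0.66) = min(1, 0.72) = 0.72
¬q = 1 − 0.94 = 0.06
¬¬q = 1 − 0.06 = 0.94
¬¬¬q = 1 − 0.94 = 0.06
¬q ≡ ¬¬¬q = 1 − |0.06 − 0.06| = 1 − 0.00 = 1.00
(¬q ≡ ¬¬¬q) ⇒ r = min(1, 1 − 1.00 + 0.85) = min(1, 0.85) = 0.85
¬((¬q ≡ ¬¬¬q) ⇒ r) = 1 − 0.85 = 0.15
¬¬((¬q ≡ ¬¬¬q) ⇒ r) = 1 − 0.15 = 0.85
(q ⇒ p) ⇒ ¬¬((¬q ≡ ¬¬¬q) ⇒ r) = min(1, 1 − 0.72 + 0.85) = min(1, 1.13) = 1.00
((q ⇒ p) ⇒ ¬¬((¬q ≡ ¬¬¬q) ⇒ r)) ⊙ q = max(0, 1.00 + 0.94 − 1) = max(0, 0.94) = 0.94

0.94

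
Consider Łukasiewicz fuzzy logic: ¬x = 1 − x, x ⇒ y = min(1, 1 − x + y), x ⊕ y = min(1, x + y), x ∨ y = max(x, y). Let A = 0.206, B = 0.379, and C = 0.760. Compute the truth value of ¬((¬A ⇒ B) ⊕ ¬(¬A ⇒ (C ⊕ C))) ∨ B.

0.415

¬A = 1 − 0.206 = 0.794
¬A ⇒ B = min(1, 1 − 0.794 + 0.379) = min(1, 0.585) = 0.585
C ⊕ C = min(1, 0.760 + 0.760) = min(1, 1.520) = 1.000
¬A ⇒ (C ⊕ C) = min(1, 1 − 0.794 + 1.000) = min(1, 1.206) = 1.000
¬(¬A ⇒ (C ⊕ C)) = 1 − 1.000 = 0.000
(¬A ⇒ B) ⊕ ¬(¬A ⇒ (C ⊕ C)) = min(1, 0.585 + 0.000) = min(1, 0.585) = 0.585
¬((¬A ⇒ B) ⊕ ¬(¬A ⇒ (C ⊕ C))) = 1 − 0.585 = 0.415
¬((¬A ⇒ B) ⊕ ¬(¬A ⇒ (C ⊕ C))) ∨ B = max(0.415, 0.379) = 0.415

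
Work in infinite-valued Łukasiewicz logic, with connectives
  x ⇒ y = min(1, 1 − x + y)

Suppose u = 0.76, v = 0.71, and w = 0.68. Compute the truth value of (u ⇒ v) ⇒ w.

0.73

u ⇒ v = min(1, 1 − 0.76 + 0.71) = min(1, 0.95) = 0.95
(u ⇒ v) ⇒ w = min(1, 1 − 0.95 + 0.68) = min(1, 0.73) = 0.73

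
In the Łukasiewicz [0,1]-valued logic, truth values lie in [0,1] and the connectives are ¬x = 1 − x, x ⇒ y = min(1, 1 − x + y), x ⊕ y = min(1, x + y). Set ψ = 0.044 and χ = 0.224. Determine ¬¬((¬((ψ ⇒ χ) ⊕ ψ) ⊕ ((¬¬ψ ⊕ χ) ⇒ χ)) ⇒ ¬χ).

0.820

ψ ⇒ χ = min(1, 1 − 0.044 + 0.224) = min(1, 1.180) = 1.000
(ψ ⇒ χ) ⊕ ψ = min(1, 1.000 + 0.044) = min(1, 1.044) = 1.000
¬((ψ ⇒ χ) ⊕ ψ) = 1 − 1.000 = 0.000
¬ψ = 1 − 0.044 = 0.956
¬¬ψ = 1 − 0.956 = 0.044
¬¬ψ ⊕ χ = min(1, 0.044 + 0.224) = min(1, 0.268) = 0.268
(¬¬ψ ⊕ χ) ⇒ χ = min(1, 1 − 0.268 + 0.224) = min(1, 0.956) = 0.956
¬((ψ ⇒ χ) ⊕ ψ) ⊕ ((¬¬ψ ⊕ χ) ⇒ χ) = min(1, 0.000 + 0.956) = min(1, 0.956) = 0.956
¬χ = 1 − 0.224 = 0.776
(¬((ψ ⇒ χ) ⊕ ψ) ⊕ ((¬¬ψ ⊕ χ) ⇒ χ)) ⇒ ¬χ = min(1, 1 − 0.956 + 0.776) = min(1, 0.820) = 0.820
¬((¬((ψ ⇒ χ) ⊕ ψ) ⊕ ((¬¬ψ ⊕ χ) ⇒ χ)) ⇒ ¬χ) = 1 − 0.820 = 0.180
¬¬((¬((ψ ⇒ χ) ⊕ ψ) ⊕ ((¬¬ψ ⊕ χ) ⇒ χ)) ⇒ ¬χ) = 1 − 0.180 = 0.820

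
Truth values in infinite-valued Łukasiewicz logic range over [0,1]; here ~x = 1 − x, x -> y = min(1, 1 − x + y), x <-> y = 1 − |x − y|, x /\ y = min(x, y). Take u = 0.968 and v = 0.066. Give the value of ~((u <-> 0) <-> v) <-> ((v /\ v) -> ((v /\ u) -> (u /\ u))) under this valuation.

u <-> 0 = 1 − |0.968 − 0.000| = 1 − 0.968 = 0.032
(u <-> 0) <-> v = 1 − |0.032 − 0.066| = 1 − 0.034 = 0.966
~((u <-> 0) <-> v) = 1 − 0.966 = 0.034
v /\ v = min(0.066, 0.066) = 0.066
v /\ u = min(0.066, 0.968) = 0.066
u /\ u = min(0.968, 0.968) = 0.968
(v /\ u) -> (u /\ u) = min(1, 1 − 0.066 + 0.968) = min(1, 1.902) = 1.000
(v /\ v) -> ((v /\ u) -> (u /\ u)) = min(1, 1 − 0.066 + 1.000) = min(1, 1.934) = 1.000
~((u <-> 0) <-> v) <-> ((v /\ v) -> ((v /\ u) -> (u /\ u))) = 1 − |0.034 − 1.000| = 1 − 0.966 = 0.034

0.034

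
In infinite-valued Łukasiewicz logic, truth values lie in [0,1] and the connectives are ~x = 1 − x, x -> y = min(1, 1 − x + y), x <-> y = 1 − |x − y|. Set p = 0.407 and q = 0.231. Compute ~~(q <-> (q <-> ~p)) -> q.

~p = 1 − 0.407 = 0.593
q <-> ~p = 1 − |0.231 − 0.593| = 1 − 0.362 = 0.638
q <-> (q <-> ~p) = 1 − |0.231 − 0.638| = 1 − 0.407 = 0.593
~(q <-> (q <-> ~p)) = 1 − 0.593 = 0.407
~~(q <-> (q <-> ~p)) = 1 − 0.407 = 0.593
~~(q <-> (q <-> ~p)) -> q = min(1, 1 − 0.593 + 0.231) = min(1, 0.638) = 0.638

0.638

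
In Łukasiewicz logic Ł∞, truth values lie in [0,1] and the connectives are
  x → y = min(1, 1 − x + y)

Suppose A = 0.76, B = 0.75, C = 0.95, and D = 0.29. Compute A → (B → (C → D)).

C → D = min(1, 1 − 0.95 + 0.29) = min(1, 0.34) = 0.34
B → (C → D) = min(1, 1 − 0.75 + 0.34) = min(1, 0.59) = 0.59
A → (B → (C → D)) = min(1, 1 − 0.76 + 0.59) = min(1, 0.83) = 0.83

0.83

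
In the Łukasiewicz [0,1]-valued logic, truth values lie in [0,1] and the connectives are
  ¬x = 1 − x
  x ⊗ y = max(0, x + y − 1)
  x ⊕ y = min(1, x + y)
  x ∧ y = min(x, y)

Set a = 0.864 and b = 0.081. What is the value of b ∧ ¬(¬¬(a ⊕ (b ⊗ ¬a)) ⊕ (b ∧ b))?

¬a = 1 − 0.864 = 0.136
b ⊗ ¬a = max(0, 0.081 + 0.136 − 1) = max(0, -0.783) = 0.000
a ⊕ (b ⊗ ¬a) = min(1, 0.864 + 0.000) = min(1, 0.864) = 0.864
¬(a ⊕ (b ⊗ ¬a)) = 1 − 0.864 = 0.136
¬¬(a ⊕ (b ⊗ ¬a)) = 1 − 0.136 = 0.864
b ∧ b = min(0.081, 0.081) = 0.081
¬¬(a ⊕ (b ⊗ ¬a)) ⊕ (b ∧ b) = min(1, 0.864 + 0.081) = min(1, 0.945) = 0.945
¬(¬¬(a ⊕ (b ⊗ ¬a)) ⊕ (b ∧ b)) = 1 − 0.945 = 0.055
b ∧ ¬(¬¬(a ⊕ (b ⊗ ¬a)) ⊕ (b ∧ b)) = min(0.081, 0.055) = 0.055

0.055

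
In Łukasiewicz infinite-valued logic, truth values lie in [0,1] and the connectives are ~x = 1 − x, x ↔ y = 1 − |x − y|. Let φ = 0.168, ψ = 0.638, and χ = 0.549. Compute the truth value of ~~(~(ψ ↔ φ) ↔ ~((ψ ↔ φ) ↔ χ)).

ψ ↔ φ = 1 − |0.638 − 0.168| = 1 − 0.470 = 0.530
~(ψ ↔ φ) = 1 − 0.530 = 0.470
(ψ ↔ φ) ↔ χ = 1 − |0.530 − 0.549| = 1 − 0.019 = 0.981
~((ψ ↔ φ) ↔ χ) = 1 − 0.981 = 0.019
~(ψ ↔ φ) ↔ ~((ψ ↔ φ) ↔ χ) = 1 − |0.470 − 0.019| = 1 − 0.451 = 0.549
~(~(ψ ↔ φ) ↔ ~((ψ ↔ φ) ↔ χ)) = 1 − 0.549 = 0.451
~~(~(ψ ↔ φ) ↔ ~((ψ ↔ φ) ↔ χ)) = 1 − 0.451 = 0.549

0.549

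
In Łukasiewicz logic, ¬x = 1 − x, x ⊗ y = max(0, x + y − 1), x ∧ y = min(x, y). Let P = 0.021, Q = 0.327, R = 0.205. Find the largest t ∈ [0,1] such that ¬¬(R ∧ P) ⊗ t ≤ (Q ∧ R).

1.000

R ∧ P = min(0.205, 0.021) = 0.021
¬(R ∧ P) = 1 − 0.021 = 0.979
¬¬(R ∧ P) = 1 − 0.979 = 0.021
So the left factor is ¬¬(R ∧ P) = 0.021.
Q ∧ R = min(0.327, 0.205) = 0.205
So the right-hand bound is Q ∧ R = 0.205.
The residuum of the Łukasiewicz t-norm gives the supremum: min(1, 1 − 0.021 + 0.205).
1 − 0.021 + 0.205 = 1.184, so t = min(1, 1.184) = 1.000.
Check: 0.021 ⊗ 1.000 = max(0, 0.021) = 0.021 ≤ 0.205.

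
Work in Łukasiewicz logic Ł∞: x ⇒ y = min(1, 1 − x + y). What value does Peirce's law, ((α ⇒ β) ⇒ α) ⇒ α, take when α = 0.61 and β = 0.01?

0.61

α ⇒ β = min(1, 1 − 0.61 + 0.01) = min(1, 0.40) = 0.40
(α ⇒ β) ⇒ α = min(1, 1 − 0.40 + 0.61) = min(1, 1.21) = 1.00
((α ⇒ β) ⇒ α) ⇒ α = min(1, 1 − 1.00 + 0.61) = min(1, 0.61) = 0.61
(The value 0.61 < 1 shows this instance is not satisfied; not a Ł∞-tautology in general.)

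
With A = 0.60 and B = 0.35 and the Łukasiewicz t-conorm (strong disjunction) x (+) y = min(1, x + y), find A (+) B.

A (+) B = min(1, 0.60 + 0.35) = min(1, 0.95) = 0.95
For comparison, the Gödel t-conorm max(x, y) would give 0.60.

0.95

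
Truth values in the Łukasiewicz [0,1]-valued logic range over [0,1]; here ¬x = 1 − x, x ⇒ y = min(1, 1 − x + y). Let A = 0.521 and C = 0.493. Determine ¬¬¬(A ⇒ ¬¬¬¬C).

¬C = 1 − 0.493 = 0.507
¬¬C = 1 − 0.507 = 0.493
¬¬¬C = 1 − 0.493 = 0.507
¬¬¬¬C = 1 − 0.507 = 0.493
A ⇒ ¬¬¬¬C = min(1, 1 − 0.521 + 0.493) = min(1, 0.972) = 0.972
¬(A ⇒ ¬¬¬¬C) = 1 − 0.972 = 0.028
¬¬(A ⇒ ¬¬¬¬C) = 1 − 0.028 = 0.972
¬¬¬(A ⇒ ¬¬¬¬C) = 1 − 0.972 = 0.028

0.028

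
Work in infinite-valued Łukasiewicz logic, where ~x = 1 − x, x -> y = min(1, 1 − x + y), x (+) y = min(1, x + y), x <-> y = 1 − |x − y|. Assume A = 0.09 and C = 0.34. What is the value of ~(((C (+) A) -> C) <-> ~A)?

C (+) A = min(1, 0.34 + 0.09) = min(1, 0.43) = 0.43
(C (+) A) -> C = min(1, 1 − 0.43 + 0.34) = min(1, 0.91) = 0.91
~A = 1 − 0.09 = 0.91
((C (+) A) -> C) <-> ~A = 1 − |0.91 − 0.91| = 1 − 0.00 = 1.00
~(((C (+) A) -> C) <-> ~A) = 1 − 1.00 = 0.00

0.00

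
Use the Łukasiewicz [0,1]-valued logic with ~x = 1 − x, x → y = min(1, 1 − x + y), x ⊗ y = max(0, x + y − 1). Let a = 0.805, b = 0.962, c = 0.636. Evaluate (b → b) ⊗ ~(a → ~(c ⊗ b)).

b → b = min(1, 1 − 0.962 + 0.962) = min(1, 1.000) = 1.000
c ⊗ b = max(0, 0.636 + 0.962 − 1) = max(0, 0.598) = 0.598
~(c ⊗ b) = 1 − 0.598 = 0.402
a → ~(c ⊗ b) = min(1, 1 − 0.805 + 0.402) = min(1, 0.597) = 0.597
~(a → ~(c ⊗ b)) = 1 − 0.597 = 0.403
(b → b) ⊗ ~(a → ~(c ⊗ b)) = max(0, 1.000 + 0.403 − 1) = max(0, 0.403) = 0.403

0.403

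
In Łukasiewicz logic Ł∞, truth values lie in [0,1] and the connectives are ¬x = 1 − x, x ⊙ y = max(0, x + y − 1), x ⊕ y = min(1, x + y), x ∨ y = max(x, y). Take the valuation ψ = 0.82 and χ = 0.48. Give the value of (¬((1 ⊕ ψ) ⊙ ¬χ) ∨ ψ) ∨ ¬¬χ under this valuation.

1 ⊕ ψ = min(1, 1.00 + 0.82) = min(1, 1.82) = 1.00
¬χ = 1 − 0.48 = 0.52
(1 ⊕ ψ) ⊙ ¬χ = max(0, 1.00 + 0.52 − 1) = max(0, 0.52) = 0.52
¬((1 ⊕ ψ) ⊙ ¬χ) = 1 − 0.52 = 0.48
¬((1 ⊕ ψ) ⊙ ¬χ) ∨ ψ = max(0.48, 0.82) = 0.82
¬¬χ = 1 − 0.52 = 0.48
(¬((1 ⊕ ψ) ⊙ ¬χ) ∨ ψ) ∨ ¬¬χ = max(0.82, 0.48) = 0.82

0.82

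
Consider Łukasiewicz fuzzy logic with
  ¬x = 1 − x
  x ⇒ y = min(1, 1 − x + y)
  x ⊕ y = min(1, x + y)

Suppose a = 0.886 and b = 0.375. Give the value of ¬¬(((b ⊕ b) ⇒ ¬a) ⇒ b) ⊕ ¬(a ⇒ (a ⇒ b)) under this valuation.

1.000

b ⊕ b = min(1, 0.375 + 0.375) = min(1, 0.750) = 0.750
¬a = 1 − 0.886 = 0.114
(b ⊕ b) ⇒ ¬a = min(1, 1 − 0.750 + 0.114) = min(1, 0.364) = 0.364
((b ⊕ b) ⇒ ¬a) ⇒ b = min(1, 1 − 0.364 + 0.375) = min(1, 1.011) = 1.000
¬(((b ⊕ b) ⇒ ¬a) ⇒ b) = 1 − 1.000 = 0.000
¬¬(((b ⊕ b) ⇒ ¬a) ⇒ b) = 1 − 0.000 = 1.000
a ⇒ b = min(1, 1 − 0.886 + 0.375) = min(1, 0.489) = 0.489
a ⇒ (a ⇒ b) = min(1, 1 − 0.886 + 0.489) = min(1, 0.603) = 0.603
¬(a ⇒ (a ⇒ b)) = 1 − 0.603 = 0.397
¬¬(((b ⊕ b) ⇒ ¬a) ⇒ b) ⊕ ¬(a ⇒ (a ⇒ b)) = min(1, 1.000 + 0.397) = min(1, 1.397) = 1.000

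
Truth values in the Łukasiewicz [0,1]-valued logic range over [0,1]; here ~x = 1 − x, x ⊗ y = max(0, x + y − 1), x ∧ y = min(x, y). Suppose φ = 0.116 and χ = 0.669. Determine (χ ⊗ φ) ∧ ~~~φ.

χ ⊗ φ = max(0, 0.669 + 0.116 − 1) = max(0, -0.215) = 0.000
~φ = 1 − 0.116 = 0.884
~~φ = 1 − 0.884 = 0.116
~~~φ = 1 − 0.116 = 0.884
(χ ⊗ φ) ∧ ~~~φ = min(0.000, 0.884) = 0.000

0.000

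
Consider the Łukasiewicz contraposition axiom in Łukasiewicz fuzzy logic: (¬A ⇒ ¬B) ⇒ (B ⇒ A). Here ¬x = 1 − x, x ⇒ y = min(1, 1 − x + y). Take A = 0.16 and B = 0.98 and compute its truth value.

1.00

¬A = 1 − 0.16 = 0.84
¬B = 1 − 0.98 = 0.02
¬A ⇒ ¬B = min(1, 1 − 0.84 + 0.02) = min(1, 0.18) = 0.18
B ⇒ A = min(1, 1 − 0.98 + 0.16) = min(1, 0.18) = 0.18
(¬A ⇒ ¬B) ⇒ (B ⇒ A) = min(1, 1 − 0.18 + 0.18) = min(1, 1.00) = 1.00
(As expected: an axiom of Ł∞, always 1.)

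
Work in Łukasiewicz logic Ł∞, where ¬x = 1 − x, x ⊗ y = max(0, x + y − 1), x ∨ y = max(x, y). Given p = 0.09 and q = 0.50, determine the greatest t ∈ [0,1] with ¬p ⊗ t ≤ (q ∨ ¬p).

1.00

¬p = 1 − 0.09 = 0.91
So the left factor is ¬p = 0.91.
q ∨ ¬p = max(0.50, 0.91) = 0.91
So the right-hand bound is q ∨ ¬p = 0.91.
The residuum of the Łukasiewicz t-norm gives the supremum: min(1, 1 − 0.91 + 0.91).
1 − 0.91 + 0.91 = 1.00, so t = min(1, 1.00) = 1.00.
Check: 0.91 ⊗ 1.00 = max(0, 0.91) = 0.91 ≤ 0.91.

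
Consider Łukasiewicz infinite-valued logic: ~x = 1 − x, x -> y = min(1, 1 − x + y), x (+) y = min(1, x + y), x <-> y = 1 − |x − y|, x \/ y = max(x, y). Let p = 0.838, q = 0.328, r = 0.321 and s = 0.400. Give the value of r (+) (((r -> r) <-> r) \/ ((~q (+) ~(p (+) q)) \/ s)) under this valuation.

0.993

r -> r = min(1, 1 − 0.321 + 0.321) = min(1, 1.000) = 1.000
(r -> r) <-> r = 1 − |1.000 − 0.321| = 1 − 0.679 = 0.321
~q = 1 − 0.328 = 0.672
p (+) q = min(1, 0.838 + 0.328) = min(1, 1.166) = 1.000
~(p (+) q) = 1 − 1.000 = 0.000
~q (+) ~(p (+) q) = min(1, 0.672 + 0.000) = min(1, 0.672) = 0.672
(~q (+) ~(p (+) q)) \/ s = max(0.672, 0.400) = 0.672
((r -> r) <-> r) \/ ((~q (+) ~(p (+) q)) \/ s) = max(0.321, 0.672) = 0.672
r (+) (((r -> r) <-> r) \/ ((~q (+) ~(p (+) q)) \/ s)) = min(1, 0.321 + 0.672) = min(1, 0.993) = 0.993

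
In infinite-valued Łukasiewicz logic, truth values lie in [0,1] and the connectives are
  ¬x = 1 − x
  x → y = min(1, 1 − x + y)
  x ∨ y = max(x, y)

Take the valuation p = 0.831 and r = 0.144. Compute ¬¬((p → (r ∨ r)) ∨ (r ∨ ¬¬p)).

0.831

r ∨ r = max(0.144, 0.144) = 0.144
p → (r ∨ r) = min(1, 1 − 0.831 + 0.144) = min(1, 0.313) = 0.313
¬p = 1 − 0.831 = 0.169
¬¬p = 1 − 0.169 = 0.831
r ∨ ¬¬p = max(0.144, 0.831) = 0.831
(p → (r ∨ r)) ∨ (r ∨ ¬¬p) = max(0.313, 0.831) = 0.831
¬((p → (r ∨ r)) ∨ (r ∨ ¬¬p)) = 1 − 0.831 = 0.169
¬¬((p → (r ∨ r)) ∨ (r ∨ ¬¬p)) = 1 − 0.169 = 0.831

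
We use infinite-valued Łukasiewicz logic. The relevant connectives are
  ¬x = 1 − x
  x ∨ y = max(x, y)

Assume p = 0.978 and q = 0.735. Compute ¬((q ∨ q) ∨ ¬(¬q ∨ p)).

0.265

q ∨ q = max(0.735, 0.735) = 0.735
¬q = 1 − 0.735 = 0.265
¬q ∨ p = max(0.265, 0.978) = 0.978
¬(¬q ∨ p) = 1 − 0.978 = 0.022
(q ∨ q) ∨ ¬(¬q ∨ p) = max(0.735, 0.022) = 0.735
¬((q ∨ q) ∨ ¬(¬q ∨ p)) = 1 − 0.735 = 0.265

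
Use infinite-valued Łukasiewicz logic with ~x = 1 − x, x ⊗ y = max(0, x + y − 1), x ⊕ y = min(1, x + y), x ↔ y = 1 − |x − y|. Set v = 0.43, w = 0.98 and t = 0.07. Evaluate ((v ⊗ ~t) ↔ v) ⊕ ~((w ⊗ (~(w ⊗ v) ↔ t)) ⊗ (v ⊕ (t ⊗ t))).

1.00

~t = 1 − 0.07 = 0.93
v ⊗ ~t = max(0, 0.43 + 0.93 − 1) = max(0, 0.36) = 0.36
(v ⊗ ~t) ↔ v = 1 − |0.36 − 0.43| = 1 − 0.07 = 0.93
w ⊗ v = max(0, 0.98 + 0.43 − 1) = max(0, 0.41) = 0.41
~(w ⊗ v) = 1 − 0.41 = 0.59
~(w ⊗ v) ↔ t = 1 − |0.59 − 0.07| = 1 − 0.52 = 0.48
w ⊗ (~(w ⊗ v) ↔ t) = max(0, 0.98 + 0.48 − 1) = max(0, 0.46) = 0.46
t ⊗ t = max(0, 0.07 + 0.07 − 1) = max(0, -0.86) = 0.00
v ⊕ (t ⊗ t) = min(1, 0.43 + 0.00) = min(1, 0.43) = 0.43
(w ⊗ (~(w ⊗ v) ↔ t)) ⊗ (v ⊕ (t ⊗ t)) = max(0, 0.46 + 0.43 − 1) = max(0, -0.11) = 0.00
~((w ⊗ (~(w ⊗ v) ↔ t)) ⊗ (v ⊕ (t ⊗ t))) = 1 − 0.00 = 1.00
((v ⊗ ~t) ↔ v) ⊕ ~((w ⊗ (~(w ⊗ v) ↔ t)) ⊗ (v ⊕ (t ⊗ t))) = min(1, 0.93 + 1.00) = min(1, 1.93) = 1.00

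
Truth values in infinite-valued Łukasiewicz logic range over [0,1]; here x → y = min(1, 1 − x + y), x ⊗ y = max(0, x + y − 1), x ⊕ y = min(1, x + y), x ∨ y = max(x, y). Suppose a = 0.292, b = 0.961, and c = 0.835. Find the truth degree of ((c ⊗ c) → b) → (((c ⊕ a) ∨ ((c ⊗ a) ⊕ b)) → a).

0.292

c ⊗ c = max(0, 0.835 + 0.835 − 1) = max(0, 0.670) = 0.670
(c ⊗ c) → b = min(1, 1 − 0.670 + 0.961) = min(1, 1.291) = 1.000
c ⊕ a = min(1, 0.835 + 0.292) = min(1, 1.127) = 1.000
c ⊗ a = max(0, 0.835 + 0.292 − 1) = max(0, 0.127) = 0.127
(c ⊗ a) ⊕ b = min(1, 0.127 + 0.961) = min(1, 1.088) = 1.000
(c ⊕ a) ∨ ((c ⊗ a) ⊕ b) = max(1.000, 1.000) = 1.000
((c ⊕ a) ∨ ((c ⊗ a) ⊕ b)) → a = min(1, 1 − 1.000 + 0.292) = min(1, 0.292) = 0.292
((c ⊗ c) → b) → (((c ⊕ a) ∨ ((c ⊗ a) ⊕ b)) → a) = min(1, 1 − 1.000 + 0.292) = min(1, 0.292) = 0.292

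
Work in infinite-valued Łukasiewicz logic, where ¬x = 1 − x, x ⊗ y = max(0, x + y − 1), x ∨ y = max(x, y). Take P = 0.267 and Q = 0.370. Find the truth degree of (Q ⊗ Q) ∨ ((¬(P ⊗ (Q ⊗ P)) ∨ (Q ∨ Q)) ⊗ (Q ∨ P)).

0.370

Q ⊗ Q = max(0, 0.370 + 0.370 − 1) = max(0, -0.260) = 0.000
Q ⊗ P = max(0, 0.370 + 0.267 − 1) = max(0, -0.363) = 0.000
P ⊗ (Q ⊗ P) = max(0, 0.267 + 0.000 − 1) = max(0, -0.733) = 0.000
¬(P ⊗ (Q ⊗ P)) = 1 − 0.000 = 1.000
Q ∨ Q = max(0.370, 0.370) = 0.370
¬(P ⊗ (Q ⊗ P)) ∨ (Q ∨ Q) = max(1.000, 0.370) = 1.000
Q ∨ P = max(0.370, 0.267) = 0.370
(¬(P ⊗ (Q ⊗ P)) ∨ (Q ∨ Q)) ⊗ (Q ∨ P) = max(0, 1.000 + 0.370 − 1) = max(0, 0.370) = 0.370
(Q ⊗ Q) ∨ ((¬(P ⊗ (Q ⊗ P)) ∨ (Q ∨ Q)) ⊗ (Q ∨ P)) = max(0.000, 0.370) = 0.370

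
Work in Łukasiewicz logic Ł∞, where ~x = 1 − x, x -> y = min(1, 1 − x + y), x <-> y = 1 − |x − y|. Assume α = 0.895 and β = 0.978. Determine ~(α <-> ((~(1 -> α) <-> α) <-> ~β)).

1 -> α = min(1, 1 − 1.000 + 0.895) = min(1, 0.895) = 0.895
~(1 -> α) = 1 − 0.895 = 0.105
~(1 -> α) <-> α = 1 − |0.105 − 0.895| = 1 − 0.790 = 0.210
~β = 1 − 0.978 = 0.022
(~(1 -> α) <-> α) <-> ~β = 1 − |0.210 − 0.022| = 1 − 0.188 = 0.812
α <-> ((~(1 -> α) <-> α) <-> ~β) = 1 − |0.895 − 0.812| = 1 − 0.083 = 0.917
~(α <-> ((~(1 -> α) <-> α) <-> ~β)) = 1 − 0.917 = 0.083

0.083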